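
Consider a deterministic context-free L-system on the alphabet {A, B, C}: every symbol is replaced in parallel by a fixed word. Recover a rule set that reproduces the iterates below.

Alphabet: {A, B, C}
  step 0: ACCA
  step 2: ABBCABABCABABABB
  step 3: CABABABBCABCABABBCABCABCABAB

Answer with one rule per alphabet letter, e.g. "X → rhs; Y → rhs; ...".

A->C, B->AB, C->ABB

  step 2 ⇒ step 3: ABBCABABCABABABB ⇒ C·AB·AB·ABB·C·AB·C·AB·ABB·C·AB·C·AB·C·AB·AB
    A ↦ C
    B ↦ AB
    C ↦ ABB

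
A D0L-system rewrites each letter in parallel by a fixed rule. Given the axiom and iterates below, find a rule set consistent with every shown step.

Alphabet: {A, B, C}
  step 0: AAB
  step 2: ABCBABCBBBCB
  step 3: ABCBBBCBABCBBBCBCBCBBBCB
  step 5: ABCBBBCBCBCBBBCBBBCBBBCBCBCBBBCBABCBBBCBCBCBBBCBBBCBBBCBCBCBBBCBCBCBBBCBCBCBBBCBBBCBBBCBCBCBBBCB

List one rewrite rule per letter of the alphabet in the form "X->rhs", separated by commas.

  step 2 ⇒ step 3: ABCBABCBBBCB ⇒ AB·CB·BB·CB·AB·CB·BB·CB·CB·CB·BB·CB
    A ↦ AB
    B ↦ CB
    C ↦ BB

A->AB, B->CB, C->BB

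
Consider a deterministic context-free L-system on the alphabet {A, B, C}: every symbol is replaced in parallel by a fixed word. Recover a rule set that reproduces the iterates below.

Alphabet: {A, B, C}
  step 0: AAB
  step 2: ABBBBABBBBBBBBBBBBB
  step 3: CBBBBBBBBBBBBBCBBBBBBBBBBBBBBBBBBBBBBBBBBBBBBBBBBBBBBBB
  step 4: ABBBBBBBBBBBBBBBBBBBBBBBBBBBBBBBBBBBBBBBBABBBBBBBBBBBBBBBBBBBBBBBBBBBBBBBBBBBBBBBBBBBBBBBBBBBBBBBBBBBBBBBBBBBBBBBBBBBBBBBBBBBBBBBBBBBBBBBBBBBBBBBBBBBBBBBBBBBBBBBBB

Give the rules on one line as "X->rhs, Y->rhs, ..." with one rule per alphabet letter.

A->CB, B->BBB, C->AB

  step 3 ⇒ step 4: CBBBBBBBBBBBBBCBBBBBBBBBBBBBBBBBBBBBBBBBBBBBBBBBBBBBBBB ⇒ AB·BBB·BBB·BBB·BBB·BBB·BBB·BBB·BBB·BBB·BBB·BBB·BBB·BBB·AB·BBB·BBB·BBB·BBB·BBB·BBB·BBB·BBB·BBB·BBB·BBB·BBB·BBB·BBB·BBB·BBB·BBB·BBB·BBB·BBB·BBB·BBB·BBB·BBB·BBB·BBB·BBB·BBB·BBB·BBB·BBB·BBB·BBB·BBB·BBB·BBB·BBB·BBB·BBB·BBB
    B ↦ BBB
    C ↦ AB
  step 2 ⇒ step 3: ABBBBABBBBBBBBBBBBB ⇒ CB·BBB·BBB·BBB·BBB·CB·BBB·BBB·BBB·BBB·BBB·BBB·BBB·BBB·BBB·BBB·BBB·BBB·BBB
    A ↦ CB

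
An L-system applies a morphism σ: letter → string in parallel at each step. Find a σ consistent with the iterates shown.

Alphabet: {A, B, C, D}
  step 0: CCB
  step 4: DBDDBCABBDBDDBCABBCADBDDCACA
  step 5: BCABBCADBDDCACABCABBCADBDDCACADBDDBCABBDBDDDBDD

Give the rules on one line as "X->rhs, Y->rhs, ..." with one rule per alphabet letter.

A->DD, B->CA, C->DB, D->B

  step 4 ⇒ step 5: DBDDBCABBDBDDBCABBCADBDDCACA ⇒ B·CA·B·B·CA·DB·DD·CA·CA·B·CA·B·B·CA·DB·DD·CA·CA·DB·DD·B·CA·B·B·DB·DD·DB·DD
    A ↦ DD
    B ↦ CA
    C ↦ DB
    D ↦ B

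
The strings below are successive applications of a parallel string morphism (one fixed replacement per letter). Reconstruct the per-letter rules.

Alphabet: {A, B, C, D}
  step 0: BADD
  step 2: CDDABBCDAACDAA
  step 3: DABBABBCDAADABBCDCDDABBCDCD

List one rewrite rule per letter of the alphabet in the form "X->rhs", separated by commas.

A->CD, B->A, C->D, D->ABB

  step 2 ⇒ step 3: CDDABBCDAACDAA ⇒ D·ABB·ABB·CD·A·A·D·ABB·CD·CD·D·ABB·CD·CD
    A ↦ CD
    B ↦ A
    C ↦ D
    D ↦ ABB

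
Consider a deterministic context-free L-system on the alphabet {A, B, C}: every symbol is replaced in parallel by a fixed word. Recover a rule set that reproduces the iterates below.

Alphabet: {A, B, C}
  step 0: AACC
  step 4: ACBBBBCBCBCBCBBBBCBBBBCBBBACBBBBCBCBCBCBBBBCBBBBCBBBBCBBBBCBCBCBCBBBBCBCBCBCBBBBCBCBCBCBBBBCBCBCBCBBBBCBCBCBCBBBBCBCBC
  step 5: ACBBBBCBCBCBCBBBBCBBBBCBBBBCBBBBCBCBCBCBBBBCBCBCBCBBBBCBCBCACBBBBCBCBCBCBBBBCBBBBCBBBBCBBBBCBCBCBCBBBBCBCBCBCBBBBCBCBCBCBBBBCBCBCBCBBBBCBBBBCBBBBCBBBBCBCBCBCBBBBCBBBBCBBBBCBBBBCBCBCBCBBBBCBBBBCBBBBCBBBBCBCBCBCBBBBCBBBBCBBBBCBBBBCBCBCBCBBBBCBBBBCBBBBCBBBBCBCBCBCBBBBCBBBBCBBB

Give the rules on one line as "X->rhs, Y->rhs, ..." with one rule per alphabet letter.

A->AC, B->BC, C->BBB

  step 4 ⇒ step 5: ACBBBBCBCBCBCBBBBCBBBBCBBBACBBBBCBCBCBCBBBBCBBBBCBBBBCBBBBCBCBCBCBBBBCBCBCBCBBBBCBCBCBCBBBBCBCBCBCBBBBCBCBCBCBBBBCBCBC ⇒ AC·BBB·BC·BC·BC·BC·BBB·BC·BBB·BC·BBB·BC·BBB·BC·BC·BC·BC·BBB·BC·BC·BC·BC·BBB·BC·BC·BC·AC·BBB·BC·BC·BC·BC·BBB·BC·BBB·BC·BBB·BC·BBB·BC·BC·BC·BC·BBB·BC·BC·BC·BC·BBB·BC·BC·BC·BC·BBB·BC·BC·BC·BC·BBB·BC·BBB·BC·BBB·BC·BBB·BC·BC·BC·BC·BBB·BC·BBB·BC·BBB·BC·BBB·BC·BC·BC·BC·BBB·BC·BBB·BC·BBB·BC·BBB·BC·BC·BC·BC·BBB·BC·BBB·BC·BBB·BC·BBB·BC·BC·BC·BC·BBB·BC·BBB·BC·BBB·BC·BBB·BC·BC·BC·BC·BBB·BC·BBB·BC·BBB
    A ↦ AC
    B ↦ BC
    C ↦ BBB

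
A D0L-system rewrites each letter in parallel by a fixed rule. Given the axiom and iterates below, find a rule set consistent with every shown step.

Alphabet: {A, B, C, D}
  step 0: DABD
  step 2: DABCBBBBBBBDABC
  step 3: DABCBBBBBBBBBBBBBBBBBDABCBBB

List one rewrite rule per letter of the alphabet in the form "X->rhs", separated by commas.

  step 2 ⇒ step 3: DABCBBBBBBBDABC ⇒ DA·BC·BB·B·BB·BB·BB·BB·BB·BB·BB·DA·BC·BB·B
    A ↦ BC
    B ↦ BB
    C ↦ B
    D ↦ DA

A->BC, B->BB, C->B, D->DA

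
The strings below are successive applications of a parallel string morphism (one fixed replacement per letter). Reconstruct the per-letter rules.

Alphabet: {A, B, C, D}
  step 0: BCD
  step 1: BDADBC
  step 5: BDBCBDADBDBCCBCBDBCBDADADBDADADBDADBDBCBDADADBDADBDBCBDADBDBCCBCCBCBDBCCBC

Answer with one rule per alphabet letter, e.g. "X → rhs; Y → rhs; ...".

A->C, B->BD, C->AD, D->BC

  step 0 ⇒ step 1: BCD ⇒ BD·AD·BC
    B ↦ BD
    C ↦ AD
    D ↦ BC
    A ↦ C  (constrained at step 1)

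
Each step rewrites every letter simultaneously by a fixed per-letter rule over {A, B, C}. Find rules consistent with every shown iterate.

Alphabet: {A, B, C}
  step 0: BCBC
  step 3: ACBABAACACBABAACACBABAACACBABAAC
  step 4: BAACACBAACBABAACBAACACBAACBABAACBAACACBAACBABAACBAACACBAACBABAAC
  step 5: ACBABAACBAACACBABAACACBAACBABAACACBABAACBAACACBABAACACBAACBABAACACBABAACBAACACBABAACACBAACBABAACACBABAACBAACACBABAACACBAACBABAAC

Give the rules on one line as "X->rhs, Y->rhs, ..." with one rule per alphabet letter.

A->BA, B->AC, C->AC

  step 4 ⇒ step 5: BAACACBAACBABAACBAACACBAACBABAACBAACACBAACBABAACBAACACBAACBABAAC ⇒ AC·BA·BA·AC·BA·AC·AC·BA·BA·AC·AC·BA·AC·BA·BA·AC·AC·BA·BA·AC·BA·AC·AC·BA·BA·AC·AC·BA·AC·BA·BA·AC·AC·BA·BA·AC·BA·AC·AC·BA·BA·AC·AC·BA·AC·BA·BA·AC·AC·BA·BA·AC·BA·AC·AC·BA·BA·AC·AC·BA·AC·BA·BA·AC
    A ↦ BA
    B ↦ AC
    C ↦ AC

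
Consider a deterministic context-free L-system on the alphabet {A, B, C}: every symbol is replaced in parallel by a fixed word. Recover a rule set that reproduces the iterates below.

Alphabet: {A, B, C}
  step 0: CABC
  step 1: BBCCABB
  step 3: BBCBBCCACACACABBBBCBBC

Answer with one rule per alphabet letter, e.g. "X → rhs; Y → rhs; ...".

A->C, B->CA, C->BB

  step 0 ⇒ step 1: CABC ⇒ BB·C·CA·BB
    A ↦ C
    B ↦ CA
    C ↦ BB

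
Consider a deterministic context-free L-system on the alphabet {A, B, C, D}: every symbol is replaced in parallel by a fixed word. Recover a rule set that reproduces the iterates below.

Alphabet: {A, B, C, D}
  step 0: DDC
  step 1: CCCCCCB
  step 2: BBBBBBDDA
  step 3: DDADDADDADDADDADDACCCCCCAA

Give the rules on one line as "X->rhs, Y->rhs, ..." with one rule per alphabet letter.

  step 2 ⇒ step 3: BBBBBBDDA ⇒ DDA·DDA·DDA·DDA·DDA·DDA·CCC·CCC·AA
    A ↦ AA
    B ↦ DDA
    D ↦ CCC
  step 0 ⇒ step 1: DDC ⇒ CCC·CCC·B
    C ↦ B

A->AA, B->DDA, C->B, D->CCC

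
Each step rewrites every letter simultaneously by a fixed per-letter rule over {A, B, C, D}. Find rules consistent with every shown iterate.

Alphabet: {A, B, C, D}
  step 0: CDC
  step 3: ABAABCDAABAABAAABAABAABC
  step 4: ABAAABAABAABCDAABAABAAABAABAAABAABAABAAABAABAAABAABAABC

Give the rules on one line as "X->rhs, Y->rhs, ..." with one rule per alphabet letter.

  step 3 ⇒ step 4: ABAABCDAABAABAAABAABAABC ⇒ ABA·A·ABA·ABA·A·BC·DA·ABA·ABA·A·ABA·ABA·A·ABA·ABA·ABA·A·ABA·ABA·A·ABA·ABA·A·BC
    A ↦ ABA
    B ↦ A
    C ↦ BC
    D ↦ DA

A->ABA, B->A, C->BC, D->DA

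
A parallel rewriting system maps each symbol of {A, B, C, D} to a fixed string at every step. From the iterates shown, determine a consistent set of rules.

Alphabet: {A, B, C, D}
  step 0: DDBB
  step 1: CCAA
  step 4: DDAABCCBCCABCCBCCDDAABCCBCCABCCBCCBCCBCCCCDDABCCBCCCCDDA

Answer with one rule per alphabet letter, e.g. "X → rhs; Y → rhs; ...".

A->DDA, B->A, C->BCC, D->C

  step 0 ⇒ step 1: DDBB ⇒ C·C·A·A
    B ↦ A
    D ↦ C
    A ↦ DDA  (constrained at step 1)
    C ↦ BCC  (constrained at step 1)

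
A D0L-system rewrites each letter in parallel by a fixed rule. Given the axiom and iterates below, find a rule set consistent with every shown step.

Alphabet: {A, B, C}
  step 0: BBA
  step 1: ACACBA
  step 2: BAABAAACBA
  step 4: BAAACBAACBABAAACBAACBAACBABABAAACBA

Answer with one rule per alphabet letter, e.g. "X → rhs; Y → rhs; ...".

A->BA, B->AC, C->A

  step 1 ⇒ step 2: ACACBA ⇒ BA·A·BA·A·AC·BA
    A ↦ BA
    B ↦ AC
    C ↦ A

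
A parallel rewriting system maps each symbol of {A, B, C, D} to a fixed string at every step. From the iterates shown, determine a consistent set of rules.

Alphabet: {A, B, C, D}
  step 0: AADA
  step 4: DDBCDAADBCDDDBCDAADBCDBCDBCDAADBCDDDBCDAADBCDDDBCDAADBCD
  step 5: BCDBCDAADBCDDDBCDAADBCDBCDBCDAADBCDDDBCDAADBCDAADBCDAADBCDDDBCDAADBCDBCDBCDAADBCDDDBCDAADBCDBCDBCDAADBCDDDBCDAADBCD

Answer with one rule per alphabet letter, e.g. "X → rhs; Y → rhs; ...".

  step 4 ⇒ step 5: DDBCDAADBCDDDBCDAADBCDBCDBCDAADBCDDDBCDAADBCDDDBCDAADBCD ⇒ BCD·BCD·AA·D·BCD·D·D·BCD·AA·D·BCD·BCD·BCD·AA·D·BCD·D·D·BCD·AA·D·BCD·AA·D·BCD·AA·D·BCD·D·D·BCD·AA·D·BCD·BCD·BCD·AA·D·BCD·D·D·BCD·AA·D·BCD·BCD·BCD·AA·D·BCD·D·D·BCD·AA·D·BCD
    A ↦ D
    B ↦ AA
    C ↦ D
    D ↦ BCD

A->D, B->AA, C->D, D->BCD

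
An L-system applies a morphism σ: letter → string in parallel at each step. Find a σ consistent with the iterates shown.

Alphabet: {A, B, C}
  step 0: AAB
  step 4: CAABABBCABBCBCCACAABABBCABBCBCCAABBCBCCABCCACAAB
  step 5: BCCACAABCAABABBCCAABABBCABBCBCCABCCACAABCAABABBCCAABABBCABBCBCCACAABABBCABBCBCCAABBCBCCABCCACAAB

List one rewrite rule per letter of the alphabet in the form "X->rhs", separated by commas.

  step 4 ⇒ step 5: CAABABBCABBCBCCACAABABBCABBCBCCAABBCBCCABCCACAAB ⇒ BC·CA·CA·AB·CA·AB·AB·BC·CA·AB·AB·BC·AB·BC·BC·CA·BC·CA·CA·AB·CA·AB·AB·BC·CA·AB·AB·BC·AB·BC·BC·CA·CA·AB·AB·BC·AB·BC·BC·CA·AB·BC·BC·CA·BC·CA·CA·AB
    A ↦ CA
    B ↦ AB
    C ↦ BC

A->CA, B->AB, C->BC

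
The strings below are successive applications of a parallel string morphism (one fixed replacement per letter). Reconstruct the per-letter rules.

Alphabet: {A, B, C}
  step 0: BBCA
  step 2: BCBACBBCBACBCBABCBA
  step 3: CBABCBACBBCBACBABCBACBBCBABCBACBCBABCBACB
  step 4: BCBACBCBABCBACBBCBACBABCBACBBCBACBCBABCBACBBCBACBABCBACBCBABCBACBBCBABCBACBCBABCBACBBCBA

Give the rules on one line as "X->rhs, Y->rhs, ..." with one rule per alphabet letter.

A->CB, B->CBA, C->B

  step 3 ⇒ step 4: CBABCBACBBCBACBABCBACBBCBABCBACBCBABCBACB ⇒ B·CBA·CB·CBA·B·CBA·CB·B·CBA·CBA·B·CBA·CB·B·CBA·CB·CBA·B·CBA·CB·B·CBA·CBA·B·CBA·CB·CBA·B·CBA·CB·B·CBA·B·CBA·CB·CBA·B·CBA·CB·B·CBA
    A ↦ CB
    B ↦ CBA
    C ↦ B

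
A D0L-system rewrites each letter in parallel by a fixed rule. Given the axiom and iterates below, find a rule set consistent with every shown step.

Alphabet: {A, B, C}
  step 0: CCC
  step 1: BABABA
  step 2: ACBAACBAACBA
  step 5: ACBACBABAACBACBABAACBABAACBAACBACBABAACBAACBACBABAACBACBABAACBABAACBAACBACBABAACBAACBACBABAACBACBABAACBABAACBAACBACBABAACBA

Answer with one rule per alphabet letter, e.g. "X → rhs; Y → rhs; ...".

  step 1 ⇒ step 2: BABABA ⇒ A·CBA·A·CBA·A·CBA
    A ↦ CBA
    B ↦ A
  step 0 ⇒ step 1: CCC ⇒ BA·BA·BA
    C ↦ BA

A->CBA, B->A, C->BA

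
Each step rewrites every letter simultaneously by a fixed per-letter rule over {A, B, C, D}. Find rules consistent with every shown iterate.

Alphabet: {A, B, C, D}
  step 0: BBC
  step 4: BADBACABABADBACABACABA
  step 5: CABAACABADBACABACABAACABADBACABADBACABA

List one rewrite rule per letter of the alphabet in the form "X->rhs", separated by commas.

  step 4 ⇒ step 5: BADBACABABADBACABACABA ⇒ CA·BA·A·CA·BA·D·BA·CA·BA·CA·BA·A·CA·BA·D·BA·CA·BA·D·BA·CA·BA
    A ↦ BA
    B ↦ CA
    C ↦ D
    D ↦ A

A->BA, B->CA, C->D, D->A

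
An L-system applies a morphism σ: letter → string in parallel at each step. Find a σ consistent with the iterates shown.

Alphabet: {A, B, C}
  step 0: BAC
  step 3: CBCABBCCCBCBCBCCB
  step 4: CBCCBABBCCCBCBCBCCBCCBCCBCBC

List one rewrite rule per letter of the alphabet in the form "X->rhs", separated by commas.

A->ABB, B->C, C->CB

  step 3 ⇒ step 4: CBCABBCCCBCBCBCCB ⇒ CB·C·CB·ABB·C·C·CB·CB·CB·C·CB·C·CB·C·CB·CB·C
    A ↦ ABB
    B ↦ C
    C ↦ CB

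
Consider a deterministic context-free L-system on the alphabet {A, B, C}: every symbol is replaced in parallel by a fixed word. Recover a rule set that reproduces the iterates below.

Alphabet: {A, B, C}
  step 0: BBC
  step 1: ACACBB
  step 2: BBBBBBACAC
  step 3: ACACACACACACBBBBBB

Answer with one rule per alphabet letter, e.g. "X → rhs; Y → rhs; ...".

A->B, B->AC, C->BB

  step 2 ⇒ step 3: BBBBBBACAC ⇒ AC·AC·AC·AC·AC·AC·B·BB·B·BB
    A ↦ B
    B ↦ AC
    C ↦ BB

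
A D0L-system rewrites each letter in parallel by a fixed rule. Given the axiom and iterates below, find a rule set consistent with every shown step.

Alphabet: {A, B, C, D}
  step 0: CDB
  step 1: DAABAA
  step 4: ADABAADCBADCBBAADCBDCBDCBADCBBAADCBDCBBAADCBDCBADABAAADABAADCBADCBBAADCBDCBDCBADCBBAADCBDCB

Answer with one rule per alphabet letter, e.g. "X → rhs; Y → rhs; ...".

  step 0 ⇒ step 1: CDB ⇒ DA·A·BAA
    B ↦ BAA
    C ↦ DA
    D ↦ A
    A ↦ DCB  (constrained at step 1)

A->DCB, B->BAA, C->DA, D->A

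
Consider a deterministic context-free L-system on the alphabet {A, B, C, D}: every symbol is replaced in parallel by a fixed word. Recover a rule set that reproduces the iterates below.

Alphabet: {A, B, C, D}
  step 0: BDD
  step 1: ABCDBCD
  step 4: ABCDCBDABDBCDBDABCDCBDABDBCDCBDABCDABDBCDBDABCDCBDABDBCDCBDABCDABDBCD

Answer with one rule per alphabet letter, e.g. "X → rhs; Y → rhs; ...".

A->CBD, B->A, C->BD, D->BCD

  step 0 ⇒ step 1: BDD ⇒ A·BCD·BCD
    B ↦ A
    D ↦ BCD
    A ↦ CBD  (constrained at step 1)
    C ↦ BD  (constrained at step 1)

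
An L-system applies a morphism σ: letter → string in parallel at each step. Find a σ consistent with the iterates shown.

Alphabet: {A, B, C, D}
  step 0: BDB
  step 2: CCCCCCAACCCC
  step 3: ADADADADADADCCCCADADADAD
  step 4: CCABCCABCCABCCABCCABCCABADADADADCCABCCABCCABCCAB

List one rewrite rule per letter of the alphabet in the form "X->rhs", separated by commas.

  step 3 ⇒ step 4: ADADADADADADCCCCADADADAD ⇒ CC·AB·CC·AB·CC·AB·CC·AB·CC·AB·CC·AB·AD·AD·AD·AD·CC·AB·CC·AB·CC·AB·CC·AB
    A ↦ CC
    C ↦ AD
    D ↦ AB
    B ↦ AA  (constrained at step 0)

A->CC, B->AA, C->AD, D->AB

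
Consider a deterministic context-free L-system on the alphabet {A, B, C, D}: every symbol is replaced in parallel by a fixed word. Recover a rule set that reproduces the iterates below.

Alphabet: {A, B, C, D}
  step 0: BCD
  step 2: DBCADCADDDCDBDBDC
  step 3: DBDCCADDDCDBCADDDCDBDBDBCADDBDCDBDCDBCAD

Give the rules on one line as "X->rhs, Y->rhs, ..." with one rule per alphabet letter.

A->DDC, B->DC, C->CAD, D->DB

  step 2 ⇒ step 3: DBCADCADDDCDBDBDC ⇒ DB·DC·CAD·DDC·DB·CAD·DDC·DB·DB·DB·CAD·DB·DC·DB·DC·DB·CAD
    A ↦ DDC
    B ↦ DC
    C ↦ CAD
    D ↦ DB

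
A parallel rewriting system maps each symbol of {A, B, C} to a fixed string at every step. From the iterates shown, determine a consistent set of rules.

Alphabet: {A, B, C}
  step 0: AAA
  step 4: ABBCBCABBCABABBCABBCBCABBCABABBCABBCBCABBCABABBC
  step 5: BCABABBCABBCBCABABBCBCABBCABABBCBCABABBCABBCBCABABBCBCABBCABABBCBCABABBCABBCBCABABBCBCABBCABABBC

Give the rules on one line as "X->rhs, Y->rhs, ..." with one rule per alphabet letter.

A->BC, B->AB, C->BC

  step 4 ⇒ step 5: ABBCBCABBCABABBCABBCBCABBCABABBCABBCBCABBCABABBC ⇒ BC·AB·AB·BC·AB·BC·BC·AB·AB·BC·BC·AB·BC·AB·AB·BC·BC·AB·AB·BC·AB·BC·BC·AB·AB·BC·BC·AB·BC·AB·AB·BC·BC·AB·AB·BC·AB·BC·BC·AB·AB·BC·BC·AB·BC·AB·AB·BC
    A ↦ BC
    B ↦ AB
    C ↦ BC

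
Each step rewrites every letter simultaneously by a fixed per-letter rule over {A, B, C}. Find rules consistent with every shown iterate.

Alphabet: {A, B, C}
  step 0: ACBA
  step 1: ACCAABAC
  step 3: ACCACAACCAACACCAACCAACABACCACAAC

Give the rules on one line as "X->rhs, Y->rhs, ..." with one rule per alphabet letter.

A->AC, B->AB, C->CA

  step 0 ⇒ step 1: ACBA ⇒ AC·CA·AB·AC
    A ↦ AC
    B ↦ AB
    C ↦ CA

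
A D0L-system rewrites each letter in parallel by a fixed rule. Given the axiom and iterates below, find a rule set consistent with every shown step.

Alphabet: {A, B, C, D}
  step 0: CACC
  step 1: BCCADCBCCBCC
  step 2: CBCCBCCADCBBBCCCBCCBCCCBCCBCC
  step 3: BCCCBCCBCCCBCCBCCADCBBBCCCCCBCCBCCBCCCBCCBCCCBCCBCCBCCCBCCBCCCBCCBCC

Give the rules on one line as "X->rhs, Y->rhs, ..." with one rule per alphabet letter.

  step 2 ⇒ step 3: CBCCBCCADCBBBCCCBCCBCCCBCCBCC ⇒ BCC·C·BCC·BCC·C·BCC·BCC·ADC·BB·BCC·C·C·C·BCC·BCC·BCC·C·BCC·BCC·C·BCC·BCC·BCC·C·BCC·BCC·C·BCC·BCC
    A ↦ ADC
    B ↦ C
    C ↦ BCC
    D ↦ BB

A->ADC, B->C, C->BCC, D->BB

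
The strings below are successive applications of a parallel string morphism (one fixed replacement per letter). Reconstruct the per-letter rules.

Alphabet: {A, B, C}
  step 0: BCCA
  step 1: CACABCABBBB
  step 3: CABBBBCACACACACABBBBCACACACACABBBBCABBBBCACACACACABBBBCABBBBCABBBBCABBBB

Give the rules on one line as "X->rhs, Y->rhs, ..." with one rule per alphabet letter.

  step 0 ⇒ step 1: BCCA ⇒ CA·CAB·CAB·BBB
    A ↦ BBB
    B ↦ CA
    C ↦ CAB

A->BBB, B->CA, C->CAB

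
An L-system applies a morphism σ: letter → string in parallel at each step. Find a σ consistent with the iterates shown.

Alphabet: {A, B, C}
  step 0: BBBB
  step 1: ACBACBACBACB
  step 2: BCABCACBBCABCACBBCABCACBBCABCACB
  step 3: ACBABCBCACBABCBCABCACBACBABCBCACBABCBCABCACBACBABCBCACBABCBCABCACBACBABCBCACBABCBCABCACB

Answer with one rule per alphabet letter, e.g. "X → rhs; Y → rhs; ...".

  step 2 ⇒ step 3: BCABCACBBCABCACBBCABCACBBCABCACB ⇒ ACB·ABC·BC·ACB·ABC·BC·ABC·ACB·ACB·ABC·BC·ACB·ABC·BC·ABC·ACB·ACB·ABC·BC·ACB·ABC·BC·ABC·ACB·ACB·ABC·BC·ACB·ABC·BC·ABC·ACB
    A ↦ BC
    B ↦ ACB
    C ↦ ABC

A->BC, B->ACB, C->ABC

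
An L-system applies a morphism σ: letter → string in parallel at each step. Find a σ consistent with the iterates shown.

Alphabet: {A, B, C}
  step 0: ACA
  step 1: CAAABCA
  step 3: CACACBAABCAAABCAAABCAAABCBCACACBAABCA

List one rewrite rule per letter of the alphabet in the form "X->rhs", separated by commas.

  step 0 ⇒ step 1: ACA ⇒ CA·AAB·CA
    A ↦ CA
    C ↦ AAB
    B ↦ CB  (constrained at step 1)

A->CA, B->CB, C->AAB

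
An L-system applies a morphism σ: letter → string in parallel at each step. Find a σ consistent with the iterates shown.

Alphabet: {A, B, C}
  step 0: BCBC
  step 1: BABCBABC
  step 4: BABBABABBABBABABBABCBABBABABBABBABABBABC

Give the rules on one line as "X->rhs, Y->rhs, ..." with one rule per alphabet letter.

A->B, B->BA, C->BC

  step 0 ⇒ step 1: BCBC ⇒ BA·BC·BA·BC
    B ↦ BA
    C ↦ BC
    A ↦ B  (constrained at step 1)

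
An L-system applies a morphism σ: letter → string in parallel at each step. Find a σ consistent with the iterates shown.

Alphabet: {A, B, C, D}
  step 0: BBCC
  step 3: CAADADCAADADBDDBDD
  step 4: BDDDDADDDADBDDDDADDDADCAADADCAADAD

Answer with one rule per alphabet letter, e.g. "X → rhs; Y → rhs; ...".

A->DD, B->CA, C->B, D->AD

  step 3 ⇒ step 4: CAADADCAADADBDDBDD ⇒ B·DD·DD·AD·DD·AD·B·DD·DD·AD·DD·AD·CA·AD·AD·CA·AD·AD
    A ↦ DD
    B ↦ CA
    C ↦ B
    D ↦ AD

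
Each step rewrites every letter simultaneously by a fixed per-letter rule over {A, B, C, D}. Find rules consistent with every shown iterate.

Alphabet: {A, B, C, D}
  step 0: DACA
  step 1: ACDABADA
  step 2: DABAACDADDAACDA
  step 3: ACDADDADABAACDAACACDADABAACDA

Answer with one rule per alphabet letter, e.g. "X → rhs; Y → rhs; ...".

  step 2 ⇒ step 3: DABAACDADDAACDA ⇒ AC·DA·D·DA·DA·BA·AC·DA·AC·AC·DA·DA·BA·AC·DA
    A ↦ DA
    B ↦ D
    C ↦ BA
    D ↦ AC

A->DA, B->D, C->BA, D->AC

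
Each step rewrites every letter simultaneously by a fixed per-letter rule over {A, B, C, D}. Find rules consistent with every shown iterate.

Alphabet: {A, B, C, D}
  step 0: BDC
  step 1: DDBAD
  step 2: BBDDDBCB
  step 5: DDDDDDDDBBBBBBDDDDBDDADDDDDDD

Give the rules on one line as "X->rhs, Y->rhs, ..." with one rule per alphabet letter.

  step 1 ⇒ step 2: DDBAD ⇒ B·B·DD·DBC·B
    A ↦ DBC
    B ↦ DD
    D ↦ B
  step 0 ⇒ step 1: BDC ⇒ DD·B·AD
    C ↦ AD

A->DBC, B->DD, C->AD, D->B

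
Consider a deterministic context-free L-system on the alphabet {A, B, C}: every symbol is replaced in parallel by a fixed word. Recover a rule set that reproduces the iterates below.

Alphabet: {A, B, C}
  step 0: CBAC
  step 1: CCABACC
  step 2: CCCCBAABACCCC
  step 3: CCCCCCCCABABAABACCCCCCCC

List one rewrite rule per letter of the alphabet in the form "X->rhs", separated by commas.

A->BA, B->A, C->CC

  step 2 ⇒ step 3: CCCCBAABACCCC ⇒ CC·CC·CC·CC·A·BA·BA·A·BA·CC·CC·CC·CC
    A ↦ BA
    B ↦ A
    C ↦ CC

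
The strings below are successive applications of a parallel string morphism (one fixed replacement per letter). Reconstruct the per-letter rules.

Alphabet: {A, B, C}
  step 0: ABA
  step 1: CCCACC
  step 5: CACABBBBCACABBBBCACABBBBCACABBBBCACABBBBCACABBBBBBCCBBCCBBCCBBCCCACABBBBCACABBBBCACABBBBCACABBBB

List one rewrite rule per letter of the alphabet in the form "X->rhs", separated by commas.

A->CC, B->CA, C->BB

  step 0 ⇒ step 1: ABA ⇒ CC·CA·CC
    A ↦ CC
    B ↦ CA
    C ↦ BB  (constrained at step 1)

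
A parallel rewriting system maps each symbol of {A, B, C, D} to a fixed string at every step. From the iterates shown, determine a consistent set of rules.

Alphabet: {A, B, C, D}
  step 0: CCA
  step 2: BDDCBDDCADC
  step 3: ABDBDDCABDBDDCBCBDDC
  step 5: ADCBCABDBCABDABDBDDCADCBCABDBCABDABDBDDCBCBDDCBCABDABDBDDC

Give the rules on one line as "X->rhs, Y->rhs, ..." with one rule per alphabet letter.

A->BC, B->A, C->DC, D->BD

  step 2 ⇒ step 3: BDDCBDDCADC ⇒ A·BD·BD·DC·A·BD·BD·DC·BC·BD·DC
    A ↦ BC
    B ↦ A
    C ↦ DC
    D ↦ BD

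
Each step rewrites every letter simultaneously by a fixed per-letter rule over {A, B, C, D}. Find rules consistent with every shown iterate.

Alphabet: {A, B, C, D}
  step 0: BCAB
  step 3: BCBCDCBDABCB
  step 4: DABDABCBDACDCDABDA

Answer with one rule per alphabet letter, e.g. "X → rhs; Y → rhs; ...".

A->DC, B->DA, C->B, D->C

  step 3 ⇒ step 4: BCBCDCBDABCB ⇒ DA·B·DA·B·C·B·DA·C·DC·DA·B·DA
    A ↦ DC
    B ↦ DA
    C ↦ B
    D ↦ C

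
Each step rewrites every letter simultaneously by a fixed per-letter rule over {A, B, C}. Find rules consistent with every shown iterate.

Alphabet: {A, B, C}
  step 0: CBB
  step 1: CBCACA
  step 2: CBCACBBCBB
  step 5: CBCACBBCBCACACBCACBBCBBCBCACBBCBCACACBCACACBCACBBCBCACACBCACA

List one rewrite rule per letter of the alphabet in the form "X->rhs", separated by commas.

  step 1 ⇒ step 2: CBCACA ⇒ CB·CA·CB·B·CB·B
    A ↦ B
    B ↦ CA
    C ↦ CB

A->B, B->CA, C->CB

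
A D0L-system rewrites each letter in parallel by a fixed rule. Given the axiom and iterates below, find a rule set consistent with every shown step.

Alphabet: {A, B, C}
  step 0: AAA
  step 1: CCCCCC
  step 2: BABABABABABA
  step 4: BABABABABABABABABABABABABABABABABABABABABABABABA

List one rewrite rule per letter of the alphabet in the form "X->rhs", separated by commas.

  step 1 ⇒ step 2: CCCCCC ⇒ BA·BA·BA·BA·BA·BA
    C ↦ BA
  step 0 ⇒ step 1: AAA ⇒ CC·CC·CC
    A ↦ CC
    B ↦ CC  (constrained at step 2)

A->CC, B->CC, C->BA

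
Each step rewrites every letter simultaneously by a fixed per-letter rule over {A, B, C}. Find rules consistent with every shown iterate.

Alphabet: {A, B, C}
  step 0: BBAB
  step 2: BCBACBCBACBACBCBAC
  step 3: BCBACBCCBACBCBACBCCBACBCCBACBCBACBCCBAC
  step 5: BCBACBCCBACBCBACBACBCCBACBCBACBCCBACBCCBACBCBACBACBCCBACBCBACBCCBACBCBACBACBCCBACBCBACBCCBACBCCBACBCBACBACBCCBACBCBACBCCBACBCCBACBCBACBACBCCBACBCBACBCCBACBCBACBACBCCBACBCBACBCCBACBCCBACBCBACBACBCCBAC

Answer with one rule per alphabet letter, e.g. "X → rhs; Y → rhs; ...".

  step 2 ⇒ step 3: BCBACBCBACBACBCBAC ⇒ BC·BAC·BC·C·BAC·BC·BAC·BC·C·BAC·BC·C·BAC·BC·BAC·BC·C·BAC
    A ↦ C
    B ↦ BC
    C ↦ BAC

A->C, B->BC, C->BAC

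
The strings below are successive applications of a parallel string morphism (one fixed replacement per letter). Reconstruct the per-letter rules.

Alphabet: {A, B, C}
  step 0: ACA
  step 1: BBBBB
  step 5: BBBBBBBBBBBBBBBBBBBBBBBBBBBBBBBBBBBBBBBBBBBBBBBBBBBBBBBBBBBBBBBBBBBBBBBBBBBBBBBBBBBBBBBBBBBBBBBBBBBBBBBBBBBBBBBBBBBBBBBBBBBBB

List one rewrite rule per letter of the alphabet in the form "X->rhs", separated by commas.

  step 0 ⇒ step 1: ACA ⇒ B·BBB·B
    A ↦ B
    C ↦ BBB
    B ↦ ACA  (constrained at step 1)

A->B, B->ACA, C->BBB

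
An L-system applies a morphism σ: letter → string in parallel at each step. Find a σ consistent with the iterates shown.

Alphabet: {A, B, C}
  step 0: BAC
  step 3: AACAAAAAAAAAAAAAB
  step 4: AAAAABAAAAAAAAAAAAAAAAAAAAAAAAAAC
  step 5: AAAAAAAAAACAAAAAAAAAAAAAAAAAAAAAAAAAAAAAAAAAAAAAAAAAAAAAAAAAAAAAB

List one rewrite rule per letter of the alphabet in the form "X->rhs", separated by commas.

  step 4 ⇒ step 5: AAAAABAAAAAAAAAAAAAAAAAAAAAAAAAAC ⇒ AA·AA·AA·AA·AA·C·AA·AA·AA·AA·AA·AA·AA·AA·AA·AA·AA·AA·AA·AA·AA·AA·AA·AA·AA·AA·AA·AA·AA·AA·AA·AA·AB
    A ↦ AA
    B ↦ C
    C ↦ AB

A->AA, B->C, C->AB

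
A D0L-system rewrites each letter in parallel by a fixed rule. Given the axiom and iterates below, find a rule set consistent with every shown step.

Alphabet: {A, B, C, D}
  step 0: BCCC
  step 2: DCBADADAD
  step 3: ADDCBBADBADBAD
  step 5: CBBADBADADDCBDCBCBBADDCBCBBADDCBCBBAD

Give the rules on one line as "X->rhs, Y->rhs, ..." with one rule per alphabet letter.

  step 2 ⇒ step 3: DCBADADAD ⇒ AD·D·CB·B·AD·B·AD·B·AD
    A ↦ B
    B ↦ CB
    C ↦ D
    D ↦ AD

A->B, B->CB, C->D, D->AD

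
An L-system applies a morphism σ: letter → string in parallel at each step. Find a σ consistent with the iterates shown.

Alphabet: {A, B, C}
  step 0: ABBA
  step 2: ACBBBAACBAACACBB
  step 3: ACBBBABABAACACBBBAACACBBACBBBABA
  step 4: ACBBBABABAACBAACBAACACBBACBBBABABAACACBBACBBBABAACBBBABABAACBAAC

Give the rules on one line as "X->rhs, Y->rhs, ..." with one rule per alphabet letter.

A->AC, B->BA, C->BB

  step 3 ⇒ step 4: ACBBBABABAACACBBBAACACBBACBBBABA ⇒ AC·BB·BA·BA·BA·AC·BA·AC·BA·AC·AC·BB·AC·BB·BA·BA·BA·AC·AC·BB·AC·BB·BA·BA·AC·BB·BA·BA·BA·AC·BA·AC
    A ↦ AC
    B ↦ BA
    C ↦ BB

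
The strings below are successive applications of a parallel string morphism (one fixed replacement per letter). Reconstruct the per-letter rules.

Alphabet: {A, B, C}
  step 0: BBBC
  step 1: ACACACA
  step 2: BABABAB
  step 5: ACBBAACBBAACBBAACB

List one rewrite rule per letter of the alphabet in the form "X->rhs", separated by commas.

  step 1 ⇒ step 2: ACACACA ⇒ B·A·B·A·B·A·B
    A ↦ B
    C ↦ A
  step 0 ⇒ step 1: BBBC ⇒ AC·AC·AC·A
    B ↦ AC

A->B, B->AC, C->A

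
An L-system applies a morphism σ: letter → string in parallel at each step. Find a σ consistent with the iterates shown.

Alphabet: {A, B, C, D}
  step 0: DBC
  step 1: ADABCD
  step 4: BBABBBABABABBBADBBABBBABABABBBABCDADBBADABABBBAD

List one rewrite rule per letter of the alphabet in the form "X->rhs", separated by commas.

A->BB, B->AB, C->CD, D->AD

  step 0 ⇒ step 1: DBC ⇒ AD·AB·CD
    B ↦ AB
    C ↦ CD
    D ↦ AD
    A ↦ BB  (constrained at step 1)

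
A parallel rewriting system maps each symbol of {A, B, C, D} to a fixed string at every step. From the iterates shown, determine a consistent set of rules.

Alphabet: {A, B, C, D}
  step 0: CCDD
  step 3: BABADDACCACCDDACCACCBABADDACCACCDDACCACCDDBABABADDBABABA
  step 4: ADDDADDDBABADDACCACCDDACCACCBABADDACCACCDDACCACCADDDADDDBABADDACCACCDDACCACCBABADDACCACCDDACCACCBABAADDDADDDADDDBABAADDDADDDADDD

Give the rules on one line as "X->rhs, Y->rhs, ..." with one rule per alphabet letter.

A->DD, B->AD, C->ACC, D->BA

  step 3 ⇒ step 4: BABADDACCACCDDACCACCBABADDACCACCDDACCACCDDBABABADDBABABA ⇒ AD·DD·AD·DD·BA·BA·DD·ACC·ACC·DD·ACC·ACC·BA·BA·DD·ACC·ACC·DD·ACC·ACC·AD·DD·AD·DD·BA·BA·DD·ACC·ACC·DD·ACC·ACC·BA·BA·DD·ACC·ACC·DD·ACC·ACC·BA·BA·AD·DD·AD·DD·AD·DD·BA·BA·AD·DD·AD·DD·AD·DD
    A ↦ DD
    B ↦ AD
    C ↦ ACC
    D ↦ BA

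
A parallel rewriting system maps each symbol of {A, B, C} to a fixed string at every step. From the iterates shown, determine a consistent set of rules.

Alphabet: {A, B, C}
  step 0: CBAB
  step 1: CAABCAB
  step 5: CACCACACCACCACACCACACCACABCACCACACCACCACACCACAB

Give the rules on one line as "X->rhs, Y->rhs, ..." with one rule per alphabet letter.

  step 0 ⇒ step 1: CBAB ⇒ CA·AB·C·AB
    A ↦ C
    B ↦ AB
    C ↦ CA

A->C, B->AB, C->CA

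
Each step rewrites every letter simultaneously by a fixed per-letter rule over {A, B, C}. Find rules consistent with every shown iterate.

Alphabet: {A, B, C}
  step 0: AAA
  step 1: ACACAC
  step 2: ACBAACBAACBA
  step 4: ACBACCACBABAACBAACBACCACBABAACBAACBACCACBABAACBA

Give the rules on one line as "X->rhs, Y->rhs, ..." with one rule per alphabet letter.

  step 1 ⇒ step 2: ACACAC ⇒ AC·BA·AC·BA·AC·BA
    A ↦ AC
    C ↦ BA
    B ↦ CC  (constrained at step 2)

A->AC, B->CC, C->BA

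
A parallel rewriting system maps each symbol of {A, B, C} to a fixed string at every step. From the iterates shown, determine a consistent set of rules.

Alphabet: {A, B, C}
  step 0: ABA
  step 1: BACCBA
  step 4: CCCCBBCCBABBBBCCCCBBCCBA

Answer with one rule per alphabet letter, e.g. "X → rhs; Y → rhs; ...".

  step 0 ⇒ step 1: ABA ⇒ BA·CC·BA
    A ↦ BA
    B ↦ CC
    C ↦ B  (constrained at step 1)

A->BA, B->CC, C->B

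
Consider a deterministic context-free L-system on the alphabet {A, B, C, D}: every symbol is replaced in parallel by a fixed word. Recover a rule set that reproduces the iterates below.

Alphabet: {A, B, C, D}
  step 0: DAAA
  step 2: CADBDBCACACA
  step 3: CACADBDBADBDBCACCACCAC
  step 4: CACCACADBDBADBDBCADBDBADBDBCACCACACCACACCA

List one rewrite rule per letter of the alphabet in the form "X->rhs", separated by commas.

A->C, B->DB, C->CA, D->ADB

  step 3 ⇒ step 4: CACADBDBADBDBCACCACCAC ⇒ CA·C·CA·C·ADB·DB·ADB·DB·C·ADB·DB·ADB·DB·CA·C·CA·CA·C·CA·CA·C·CA
    A ↦ C
    B ↦ DB
    C ↦ CA
    D ↦ ADB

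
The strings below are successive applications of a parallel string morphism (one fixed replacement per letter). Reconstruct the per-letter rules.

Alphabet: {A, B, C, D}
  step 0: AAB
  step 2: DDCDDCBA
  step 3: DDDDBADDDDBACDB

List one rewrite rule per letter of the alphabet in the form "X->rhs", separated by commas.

A->DB, B->C, C->BA, D->DD

  step 2 ⇒ step 3: DDCDDCBA ⇒ DD·DD·BA·DD·DD·BA·C·DB
    A ↦ DB
    B ↦ C
    C ↦ BA
    D ↦ DD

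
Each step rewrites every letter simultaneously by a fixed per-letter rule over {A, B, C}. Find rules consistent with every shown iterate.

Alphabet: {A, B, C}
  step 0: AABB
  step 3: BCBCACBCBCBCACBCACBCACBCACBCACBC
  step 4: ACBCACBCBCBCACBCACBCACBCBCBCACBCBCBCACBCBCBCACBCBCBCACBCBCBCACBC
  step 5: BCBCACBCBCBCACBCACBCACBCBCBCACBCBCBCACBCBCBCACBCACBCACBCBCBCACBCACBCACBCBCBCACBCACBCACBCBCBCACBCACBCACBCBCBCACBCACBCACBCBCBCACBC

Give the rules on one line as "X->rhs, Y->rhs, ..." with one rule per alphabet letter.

A->BC, B->AC, C->BC

  step 4 ⇒ step 5: ACBCACBCBCBCACBCACBCACBCBCBCACBCBCBCACBCBCBCACBCBCBCACBCBCBCACBC ⇒ BC·BC·AC·BC·BC·BC·AC·BC·AC·BC·AC·BC·BC·BC·AC·BC·BC·BC·AC·BC·BC·BC·AC·BC·AC·BC·AC·BC·BC·BC·AC·BC·AC·BC·AC·BC·BC·BC·AC·BC·AC·BC·AC·BC·BC·BC·AC·BC·AC·BC·AC·BC·BC·BC·AC·BC·AC·BC·AC·BC·BC·BC·AC·BC
    A ↦ BC
    B ↦ AC
    C ↦ BC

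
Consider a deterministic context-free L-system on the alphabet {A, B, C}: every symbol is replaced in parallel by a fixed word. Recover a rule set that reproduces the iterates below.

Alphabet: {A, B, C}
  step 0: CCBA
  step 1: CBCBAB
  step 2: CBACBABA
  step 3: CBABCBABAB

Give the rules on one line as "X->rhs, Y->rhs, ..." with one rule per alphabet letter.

  step 2 ⇒ step 3: CBACBABA ⇒ CB·A·B·CB·A·B·A·B
    A ↦ B
    B ↦ A
    C ↦ CB

A->B, B->A, C->CB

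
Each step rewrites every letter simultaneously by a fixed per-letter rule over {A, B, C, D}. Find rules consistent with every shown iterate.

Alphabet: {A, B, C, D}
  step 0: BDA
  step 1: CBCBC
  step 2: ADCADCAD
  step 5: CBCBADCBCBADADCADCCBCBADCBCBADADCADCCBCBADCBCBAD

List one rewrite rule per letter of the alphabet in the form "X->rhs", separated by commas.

A->C, B->C, C->AD, D->BCB

  step 1 ⇒ step 2: CBCBC ⇒ AD·C·AD·C·AD
    B ↦ C
    C ↦ AD
  step 0 ⇒ step 1: BDA ⇒ C·BCB·C
    A ↦ C
  step 0 ⇒ step 1: BDA ⇒ C·BCB·C
    D ↦ BCB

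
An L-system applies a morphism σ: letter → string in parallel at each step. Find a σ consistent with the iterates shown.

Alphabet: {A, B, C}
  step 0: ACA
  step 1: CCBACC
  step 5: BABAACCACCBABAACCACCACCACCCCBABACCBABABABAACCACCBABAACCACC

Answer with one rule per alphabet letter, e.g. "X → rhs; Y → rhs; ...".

A->CC, B->A, C->BA

  step 0 ⇒ step 1: ACA ⇒ CC·BA·CC
    A ↦ CC
    C ↦ BA
    B ↦ A  (constrained at step 1)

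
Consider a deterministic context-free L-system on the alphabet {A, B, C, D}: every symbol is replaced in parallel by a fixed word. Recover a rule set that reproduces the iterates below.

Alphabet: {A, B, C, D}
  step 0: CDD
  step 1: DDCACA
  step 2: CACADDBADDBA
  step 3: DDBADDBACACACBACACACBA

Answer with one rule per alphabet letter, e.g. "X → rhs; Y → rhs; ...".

  step 2 ⇒ step 3: CACADDBADDBA ⇒ DD·BA·DD·BA·CA·CA·C·BA·CA·CA·C·BA
    A ↦ BA
    B ↦ C
    C ↦ DD
    D ↦ CA

A->BA, B->C, C->DD, D->CA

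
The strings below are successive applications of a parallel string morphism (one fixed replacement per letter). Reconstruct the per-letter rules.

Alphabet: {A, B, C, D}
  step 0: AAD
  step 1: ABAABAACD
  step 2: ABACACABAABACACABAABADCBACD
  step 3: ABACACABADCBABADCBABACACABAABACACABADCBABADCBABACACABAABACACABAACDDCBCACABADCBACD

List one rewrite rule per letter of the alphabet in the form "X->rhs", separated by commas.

  step 2 ⇒ step 3: ABACACABAABACACABAABADCBACD ⇒ ABA·CAC·ABA·DCB·ABA·DCB·ABA·CAC·ABA·ABA·CAC·ABA·DCB·ABA·DCB·ABA·CAC·ABA·ABA·CAC·ABA·ACD·DCB·CAC·ABA·DCB·ACD
    A ↦ ABA
    B ↦ CAC
    C ↦ DCB
    D ↦ ACD

A->ABA, B->CAC, C->DCB, D->ACD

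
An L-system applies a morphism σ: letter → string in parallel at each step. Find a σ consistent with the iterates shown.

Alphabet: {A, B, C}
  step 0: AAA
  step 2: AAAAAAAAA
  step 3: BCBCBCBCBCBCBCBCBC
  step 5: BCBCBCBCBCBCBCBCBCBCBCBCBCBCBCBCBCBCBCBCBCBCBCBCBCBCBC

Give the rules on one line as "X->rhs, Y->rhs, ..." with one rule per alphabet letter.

  step 2 ⇒ step 3: AAAAAAAAA ⇒ BC·BC·BC·BC·BC·BC·BC·BC·BC
    A ↦ BC
    B ↦ AA  (constrained at step 3)
    C ↦ A  (constrained at step 3)

A->BC, B->AA, C->A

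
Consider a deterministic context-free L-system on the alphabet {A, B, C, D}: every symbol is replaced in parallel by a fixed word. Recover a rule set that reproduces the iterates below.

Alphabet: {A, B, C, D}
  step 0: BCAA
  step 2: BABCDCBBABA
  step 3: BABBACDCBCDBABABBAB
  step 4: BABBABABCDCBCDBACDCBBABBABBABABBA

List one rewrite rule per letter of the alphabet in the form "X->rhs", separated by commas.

A->B, B->BA, C->CD, D->CB

  step 3 ⇒ step 4: BABBACDCBCDBABABBAB ⇒ BA·B·BA·BA·B·CD·CB·CD·BA·CD·CB·BA·B·BA·B·BA·BA·B·BA
    A ↦ B
    B ↦ BA
    C ↦ CD
    D ↦ CB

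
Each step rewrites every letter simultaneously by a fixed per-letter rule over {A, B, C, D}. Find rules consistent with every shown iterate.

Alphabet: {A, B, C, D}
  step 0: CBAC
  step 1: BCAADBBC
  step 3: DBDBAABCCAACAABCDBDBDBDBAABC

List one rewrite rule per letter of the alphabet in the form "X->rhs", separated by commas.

  step 0 ⇒ step 1: CBAC ⇒ BC·AA·DB·BC
    A ↦ DB
    B ↦ AA
    C ↦ BC
    D ↦ C  (constrained at step 1)

A->DB, B->AA, C->BC, D->C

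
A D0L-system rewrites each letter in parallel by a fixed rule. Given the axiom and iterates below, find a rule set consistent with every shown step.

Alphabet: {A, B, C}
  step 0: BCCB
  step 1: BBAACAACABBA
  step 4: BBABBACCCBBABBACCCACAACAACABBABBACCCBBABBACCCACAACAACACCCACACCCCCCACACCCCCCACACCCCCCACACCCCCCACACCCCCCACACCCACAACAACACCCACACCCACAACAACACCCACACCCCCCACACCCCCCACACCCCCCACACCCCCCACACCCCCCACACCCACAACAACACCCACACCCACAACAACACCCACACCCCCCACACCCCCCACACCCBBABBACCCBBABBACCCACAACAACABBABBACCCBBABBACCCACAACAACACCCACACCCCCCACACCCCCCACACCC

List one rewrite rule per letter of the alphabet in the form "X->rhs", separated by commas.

A->CCC, B->BBA, C->ACA

  step 0 ⇒ step 1: BCCB ⇒ BBA·ACA·ACA·BBA
    B ↦ BBA
    C ↦ ACA
    A ↦ CCC  (constrained at step 1)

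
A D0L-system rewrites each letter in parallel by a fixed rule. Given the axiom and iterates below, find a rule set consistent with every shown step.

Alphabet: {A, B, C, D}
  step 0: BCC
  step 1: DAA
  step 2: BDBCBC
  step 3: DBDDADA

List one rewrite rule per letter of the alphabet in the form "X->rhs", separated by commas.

A->BC, B->D, C->A, D->BD

  step 2 ⇒ step 3: BDBCBC ⇒ D·BD·D·A·D·A
    B ↦ D
    C ↦ A
    D ↦ BD
  step 1 ⇒ step 2: DAA ⇒ BD·BC·BC
    A ↦ BC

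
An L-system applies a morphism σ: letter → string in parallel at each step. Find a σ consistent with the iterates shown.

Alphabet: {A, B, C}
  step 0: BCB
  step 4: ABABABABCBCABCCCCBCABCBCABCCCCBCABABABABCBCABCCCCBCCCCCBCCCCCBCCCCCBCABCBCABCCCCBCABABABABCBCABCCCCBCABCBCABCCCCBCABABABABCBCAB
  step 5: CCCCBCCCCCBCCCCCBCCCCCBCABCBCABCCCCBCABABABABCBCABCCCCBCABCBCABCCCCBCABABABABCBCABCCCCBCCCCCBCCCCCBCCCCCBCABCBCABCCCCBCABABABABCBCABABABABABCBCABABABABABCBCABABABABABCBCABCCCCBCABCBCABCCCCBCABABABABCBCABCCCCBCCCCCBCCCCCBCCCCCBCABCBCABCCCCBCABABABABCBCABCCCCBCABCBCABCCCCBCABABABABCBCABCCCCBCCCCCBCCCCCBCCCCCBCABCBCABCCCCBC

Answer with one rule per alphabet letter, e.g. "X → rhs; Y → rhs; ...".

  step 4 ⇒ step 5: ABABABABCBCABCCCCBCABCBCABCCCCBCABABABABCBCABCCCCBCCCCCBCCCCCBCCCCCBCABCBCABCCCCBCABABABABCBCABCCCCBCABCBCABCCCCBCABABABABCBCAB ⇒ CCC·CBC·CCC·CBC·CCC·CBC·CCC·CBC·AB·CBC·AB·CCC·CBC·AB·AB·AB·AB·CBC·AB·CCC·CBC·AB·CBC·AB·CCC·CBC·AB·AB·AB·AB·CBC·AB·CCC·CBC·CCC·CBC·CCC·CBC·CCC·CBC·AB·CBC·AB·CCC·CBC·AB·AB·AB·AB·CBC·AB·AB·AB·AB·AB·CBC·AB·AB·AB·AB·AB·CBC·AB·AB·AB·AB·AB·CBC·AB·CCC·CBC·AB·CBC·AB·CCC·CBC·AB·AB·AB·AB·CBC·AB·CCC·CBC·CCC·CBC·CCC·CBC·CCC·CBC·AB·CBC·AB·CCC·CBC·AB·AB·AB·AB·CBC·AB·CCC·CBC·AB·CBC·AB·CCC·CBC·AB·AB·AB·AB·CBC·AB·CCC·CBC·CCC·CBC·CCC·CBC·CCC·CBC·AB·CBC·AB·CCC·CBC
    A ↦ CCC
    B ↦ CBC
    C ↦ AB

A->CCC, B->CBC, C->AB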